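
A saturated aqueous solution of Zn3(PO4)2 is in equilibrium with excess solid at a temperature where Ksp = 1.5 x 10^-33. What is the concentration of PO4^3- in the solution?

[PO4^3-] ≈ 2.1e-7 M

Zn3(PO4)2(s) ⇌ 3 Zn^2+(aq) + 2 PO4^3-(aq)
Ksp = [Zn^2+]^3[PO4^3-]^2
Let s = molar solubility. Then [Zn^2+] = 3s and [PO4^3-] = 2s.
Ksp = (3s)^3(2s)^2 = 108s^5
s^5 = 1.5 x 10^-33 / 108, so s = 1.07 × 10^-7 M
[PO4^3-] = 2s = 2.1 × 10^-7 M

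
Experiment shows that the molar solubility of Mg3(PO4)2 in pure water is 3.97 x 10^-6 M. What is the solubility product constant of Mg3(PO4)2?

Mg3(PO4)2(s) ⇌ 3 Mg^2+ + 2 PO4^3-
For each mole of Mg3(PO4)2 that dissolves: [Mg^2+] = 3s, [PO4^3-] = 2s.
Ksp = [Mg^2+]^3[PO4^3-]^2
Substituting: Ksp = (3s)^3(2s)^2 = 108s^5
Ksp = 108 × (3.97 x 10^-6)^5 = 1.07 × 10^-25

1.07 x 10^-25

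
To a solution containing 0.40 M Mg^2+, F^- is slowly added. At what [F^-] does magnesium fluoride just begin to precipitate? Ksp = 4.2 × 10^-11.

[F^-] = 1.0 × 10^-5 M

MgF2(s) ⇌ Mg^2+(aq) + 2 F^-(aq)
Ksp = [Mg^2+][F^-]^2
Precipitation begins when Q = Ksp. With [Mg^2+] = 0.40 M:
4.2 × 10^-11 = (0.40) × [F^-]^2
[F^-] = (4.2 × 10^-11 / 4.0 × 10^-1)^(1/2) = 1.0 × 10^-5 M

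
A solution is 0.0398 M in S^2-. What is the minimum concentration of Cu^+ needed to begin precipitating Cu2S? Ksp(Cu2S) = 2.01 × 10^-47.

2.25 x 10^-23 M

Cu2S(s) <=> 2 Cu^+ + S^2-
Ksp = [Cu^+]^2[S^2-]
Precipitation begins when Q = Ksp. With [S^2-] = 0.0398 M:
2.01 × 10^-47 = (0.0398) × [Cu^+]^2
[Cu^+] = (2.01 × 10^-47 / 3.98 × 10^-2)^(1/2) = 2.25 × 10^-23 M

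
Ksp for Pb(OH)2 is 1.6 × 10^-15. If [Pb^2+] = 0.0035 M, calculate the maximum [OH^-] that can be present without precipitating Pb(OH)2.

[OH^-] = 6.8e-7 M

Pb(OH)2(s) ⇌ Pb^2+(aq) + 2 OH^-(aq)
Ksp = [Pb^2+][OH^-]^2
Precipitation begins when Q = Ksp. With [Pb^2+] = 0.0035 M:
1.6 × 10^-15 = (0.0035) × [OH^-]^2
[OH^-] = (1.6 × 10^-15 / 3.5 x 10^-3)^(1/2) = 6.8 × 10^-7 M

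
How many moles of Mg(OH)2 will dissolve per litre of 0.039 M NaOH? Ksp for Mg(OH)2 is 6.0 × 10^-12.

Mg(OH)2(s) ⇌ Mg^2+ + 2 OH^-
Ksp = [Mg^2+][OH^-]^2
Let s = moles of Mg(OH)2 that dissolve per litre. [Mg^2+] = s, [OH^-] = 0.039 + 2s ≈ 0.039 (since OH^- from NaOH dominates).
Ksp ≈ s × (0.039)^2
s = 3.9 × 10^-9 M
Check: 2s = 7.9 x 10^-9 ≪ 0.039, so the approximation is valid.

s = 3.9 × 10^-9 M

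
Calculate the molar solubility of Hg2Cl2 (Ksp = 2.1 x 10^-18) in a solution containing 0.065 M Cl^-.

5.0e-16 M

Hg2Cl2(s) ⇌ Hg2^2+(aq) + 2 Cl^-(aq)
Ksp = [Hg2^2+][Cl^-]^2
Let s be the molar solubility in this solution. [Hg2^2+] = s, [Cl^-] = 0.065 + 2s ≈ 0.065 (common-ion effect: Cl^- is already 0.065 M).
Ksp ≈ s × (0.065)^2
s = 5.0 x 10^-16 M
Check: 2s = 9.9 x 10^-16 ≪ 0.065, so the approximation is valid.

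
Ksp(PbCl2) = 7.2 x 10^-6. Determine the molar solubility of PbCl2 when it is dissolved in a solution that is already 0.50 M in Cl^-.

s ≈ 2.9 × 10^-5 M

PbCl2(s) ⇌ Pb^2+ + 2 Cl^-
Ksp = [Pb^2+][Cl^-]^2
Let s = moles of PbCl2 that dissolve per litre. [Pb^2+] = s, [Cl^-] = 0.50 + 2s ≈ 0.50 (Ksp is small, so little additional dissolves).
Ksp ≈ s × (0.50)^2
s = 2.9 × 10^-5 M
Check: 2s = 5.8 x 10^-5 ≪ 0.50, so the approximation is valid.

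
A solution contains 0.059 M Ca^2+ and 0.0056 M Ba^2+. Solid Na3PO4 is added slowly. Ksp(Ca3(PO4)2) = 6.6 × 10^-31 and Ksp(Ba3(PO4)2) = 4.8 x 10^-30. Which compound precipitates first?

Each salt begins to precipitate when Q = Ksp, i.e. when [PO4^3-] reaches its threshold.
For Ca3(PO4)2: 6.6 × 10^-31 = (0.059)^3 × [PO4^3-]^2  ⇒  [PO4^3-] = 5.7 × 10^-14 M.
For Ba3(PO4)2: 4.8 x 10^-30 = (0.0056)^3 × [PO4^3-]^2  ⇒  [PO4^3-] = 5.2 x 10^-12 M.
The salt with the lower threshold [PO4^3-] precipitates first: Ca3(PO4)2.

Ca3(PO4)2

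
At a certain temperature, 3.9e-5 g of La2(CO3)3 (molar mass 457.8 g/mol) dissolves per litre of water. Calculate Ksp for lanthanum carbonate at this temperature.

Molar solubility s = (3.9 x 10^-5 g/L) / (457.8 g/mol) = 8.52 x 10^-8 M.
La2(CO3)3(s) ⇌ 2 La^3+(aq) + 3 CO3^2-(aq)
With molar solubility s: [La^3+] = 2s, [CO3^2-] = 3s.
Ksp = [La^3+]^2[CO3^2-]^3
Ksp = (2s)^2(3s)^3 = 108s^5
With s = 8.52 x 10^-8: Ksp = 4.8 × 10^-34

4.8 x 10^-34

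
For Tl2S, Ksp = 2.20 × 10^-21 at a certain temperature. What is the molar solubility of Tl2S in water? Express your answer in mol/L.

s = 8.19 × 10^-8 M

Tl2S(s) ⇌ 2 Tl^+ + S^2-
Ksp = [Tl^+]^2[S^2-]
For each mole of Tl2S that dissolves: [Tl^+] = 2s, [S^2-] = s.
So Ksp = (2s)^2 × s = 4s^3
s^3 = 2.20 × 10^-21 / 4, so s = 8.19 × 10^-8 M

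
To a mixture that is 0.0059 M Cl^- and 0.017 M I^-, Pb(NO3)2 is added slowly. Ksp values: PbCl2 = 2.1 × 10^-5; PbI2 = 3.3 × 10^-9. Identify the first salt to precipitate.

Each salt begins to precipitate when Q = Ksp, i.e. when [Pb^2+] reaches its threshold.
For PbCl2: 2.1 × 10^-5 = (0.0059)^2 × [Pb^2+]  ⇒  [Pb^2+] = 6.0 × 10^-1 M.
For PbI2: 3.3 × 10^-9 = (0.017)^2 × [Pb^2+]  ⇒  [Pb^2+] = 1.1 × 10^-5 M.
The salt with the lower threshold [Pb^2+] precipitates first: PbI2.

PbI2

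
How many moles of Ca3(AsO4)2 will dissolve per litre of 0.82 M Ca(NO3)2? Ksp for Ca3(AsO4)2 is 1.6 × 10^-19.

Ca3(AsO4)2(s) ⇌ 3 Ca^2+(aq) + 2 AsO4^3-(aq)
Ksp = [Ca^2+]^3[AsO4^3-]^2
Let s be the molar solubility in this solution. [Ca^2+] = 0.82 + 3s ≈ 0.82, [AsO4^3-] = 2s (common-ion effect: Ca^2+ is already 0.82 M).
Ksp ≈ (0.82)^3 × (2s)^2
s = 2.7 x 10^-10 M
Check: 3s = 8.1 × 10^-10 ≪ 0.82, so the approximation is valid.

s = 2.7 x 10^-10 M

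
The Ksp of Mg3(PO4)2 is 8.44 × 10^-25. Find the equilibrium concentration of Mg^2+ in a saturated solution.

1.80 × 10^-5 M

Mg3(PO4)2(s) <=> 3 Mg^2+(aq) + 2 PO4^3-(aq)
Ksp = [Mg^2+]^3[PO4^3-]^2
For each mole of Mg3(PO4)2 that dissolves: [Mg^2+] = 3s, [PO4^3-] = 2s.
Substituting: Ksp = (3s)^3(2s)^2 = 108s^5
Solving, s = (8.44 × 10^-25/108)^(1/5) = 6.006 x 10^-6 M
[Mg^2+] = 3s = 1.80 x 10^-5 M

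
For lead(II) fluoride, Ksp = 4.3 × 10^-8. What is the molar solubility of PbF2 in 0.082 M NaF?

6.4e-6 M

PbF2(s) <=> Pb^2+(aq) + 2 F^-(aq)
Ksp = [Pb^2+][F^-]^2
If s mol/L dissolves here, [Pb^2+] = s, [F^-] = 0.082 + 2s ≈ 0.082 (Ksp is small, so little additional dissolves).
Ksp ≈ s × (0.082)^2
s = 6.4 x 10^-6 M
Check: 2s = 1.3 x 10^-5 ≪ 0.082, so the approximation is valid.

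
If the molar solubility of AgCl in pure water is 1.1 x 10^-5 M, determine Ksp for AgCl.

Ksp = 1.2 × 10^-10

AgCl(s) ⇌ Ag^+ + Cl^-
For each mole of AgCl that dissolves: [Ag^+] = s, [Cl^-] = s.
Ksp = [Ag^+][Cl^-]
Ksp = s × s = s^2
With s = 1.1 × 10^-5: Ksp = 1.2 x 10^-10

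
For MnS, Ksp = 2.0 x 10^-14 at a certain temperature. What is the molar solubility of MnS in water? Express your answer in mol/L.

MnS(s) <=> Mn^2+(aq) + S^2-(aq)
Ksp = [Mn^2+][S^2-]
For each mole of MnS that dissolves: [Mn^2+] = s, [S^2-] = s.
Ksp = s^2
s = (2.0 x 10^-14)^(1/2) = 1.4 x 10^-7 M

s = 1.4 × 10^-7 M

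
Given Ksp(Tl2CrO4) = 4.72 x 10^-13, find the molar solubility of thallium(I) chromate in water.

Tl2CrO4(s) ⇌ 2 Tl^+ + CrO4^2-
Ksp = [Tl^+]^2[CrO4^2-]
For each mole of Tl2CrO4 that dissolves: [Tl^+] = 2s, [CrO4^2-] = s.
So Ksp = (2s)^2 × s = 4s^3
Solving, s = (4.72 x 10^-13/4)^(1/3) = 4.90 × 10^-5 M

s ≈ 4.90e-5 M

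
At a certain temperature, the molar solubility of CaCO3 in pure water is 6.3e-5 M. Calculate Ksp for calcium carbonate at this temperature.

CaCO3(s) ⇌ Ca^2+(aq) + CO3^2-(aq)
For each mole of CaCO3 that dissolves: [Ca^2+] = s, [CO3^2-] = s.
Ksp = [Ca^2+][CO3^2-]
Ksp = (s)(s) = s^2
With s = 6.3 x 10^-5: Ksp = 4.0 x 10^-9

Ksp = 4.0e-9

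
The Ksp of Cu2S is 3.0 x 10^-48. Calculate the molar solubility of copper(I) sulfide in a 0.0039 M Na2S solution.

s = 1.4 × 10^-23 M

Cu2S(s) ⇌ 2 Cu^+ + S^2-
Ksp = [Cu^+]^2[S^2-]
Let s = moles of Cu2S that dissolve per litre. [Cu^+] = 2s, [S^2-] = 0.0039 + s ≈ 0.0039 (common-ion effect: S^2- is already 0.0039 M).
Ksp ≈ (2s)^2 × 0.0039
s = 1.4 × 10^-23 M
Check: s = 1.4 x 10^-23 ≪ 0.0039, so the approximation is valid.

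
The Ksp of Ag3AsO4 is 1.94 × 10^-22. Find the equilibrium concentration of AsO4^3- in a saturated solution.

1.64 x 10^-6 M

Ag3AsO4(s) ⇌ 3 Ag^+ + AsO4^3-
Ksp = [Ag^+]^3[AsO4^3-]
Let s = molar solubility. Then [Ag^+] = 3s and [AsO4^3-] = s.
Ksp = (3s)^3s = 27s^4
s^4 = 1.94 × 10^-22 / 27, so s = 1.637 x 10^-6 M
[AsO4^3-] = s = 1.64 × 10^-6 M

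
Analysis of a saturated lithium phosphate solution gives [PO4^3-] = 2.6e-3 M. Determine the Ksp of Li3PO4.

1.2e-9

Li3PO4(s) ⇌ 3 Li^+ + PO4^3-
Stoichiometry gives [Li^+] = (3/1)[PO4^3-] = 7.80 × 10^-3 M.
Ksp = [Li^+]^3[PO4^3-]
Ksp = (7.80 × 10^-3)^3 × 2.6 x 10^-3 = 1.2 x 10^-9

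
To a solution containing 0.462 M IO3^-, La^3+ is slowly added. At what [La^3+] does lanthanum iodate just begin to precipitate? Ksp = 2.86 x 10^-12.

[La^3+] = 2.90 × 10^-11 M

La(IO3)3(s) <=> La^3+(aq) + 3 IO3^-(aq)
Ksp = [La^3+][IO3^-]^3
Precipitation begins when Q = Ksp. With [IO3^-] = 0.462 M:
2.86 x 10^-12 = (0.462)^3 × [La^3+]
[La^3+] = (2.86 x 10^-12 / 9.861 × 10^-2) = 2.90 x 10^-11 M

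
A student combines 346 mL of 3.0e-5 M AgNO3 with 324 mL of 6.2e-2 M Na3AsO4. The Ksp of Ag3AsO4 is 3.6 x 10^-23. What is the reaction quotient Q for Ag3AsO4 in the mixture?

Total volume = 346 + 324 = 670 mL.
[Ag^+] = 3.0 x 10^-5 × (346/670) = 1.55 x 10^-5 M
[AsO4^3-] = 6.2 × 10^-2 × (324/670) = 3.00 × 10^-2 M
Ag3AsO4(s) ⇌ 3 Ag^+ + AsO4^3-, so Q = [Ag^+]^3[AsO4^3-]
Q = (1.55 × 10^-5)^3(3.00 × 10^-2) = 1.1 × 10^-16
Q > Ksp, so Ag3AsO4 will precipitate.

Q = 1.1 x 10^-16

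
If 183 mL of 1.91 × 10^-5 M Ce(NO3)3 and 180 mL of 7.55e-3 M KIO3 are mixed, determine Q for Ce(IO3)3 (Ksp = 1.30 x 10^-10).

Q ≈ 5.05e-13

Total volume = 183 + 180 = 363 mL.
[Ce^3+] = 1.91 x 10^-5 × (183/363) = 9.629 x 10^-6 M
[IO3^-] = 7.55 × 10^-3 × (180/363) = 3.744 × 10^-3 M
Ce(IO3)3(s) ⇌ Ce^3+ + 3 IO3^-, so Q = [Ce^3+][IO3^-]^3
Q = (9.629 x 10^-6)(3.744 x 10^-3)^3 = 5.05 × 10^-13
Q < Ksp, so no precipitate of Ce(IO3)3 forms.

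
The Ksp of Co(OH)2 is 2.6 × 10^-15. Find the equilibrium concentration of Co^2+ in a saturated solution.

Co(OH)2(s) ⇌ Co^2+ + 2 OH^-
Ksp = [Co^2+][OH^-]^2
If s mol/L of Co(OH)2 dissolves, [Co^2+] = s and [OH^-] = 2s.
Ksp = s(2s)^2 = 4s^3
s = (2.6 × 10^-15 / 4)^(1/3) = 8.66 × 10^-6 M
[Co^2+] = s = 8.7 × 10^-6 M

[Co^2+] ≈ 8.7 × 10^-6 M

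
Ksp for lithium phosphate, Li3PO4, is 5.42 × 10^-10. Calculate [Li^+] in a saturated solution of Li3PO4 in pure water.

6.35 x 10^-3 M

Li3PO4(s) ⇌ 3 Li^+(aq) + PO4^3-(aq)
Ksp = [Li^+]^3[PO4^3-]
With molar solubility s: [Li^+] = 3s, [PO4^3-] = s.
So Ksp = (3s)^3 × s = 27s^4
Solving, s = (5.42 × 10^-10/27)^(1/4) = 2.117 × 10^-3 M
[Li^+] = 3s = 6.35 x 10^-3 M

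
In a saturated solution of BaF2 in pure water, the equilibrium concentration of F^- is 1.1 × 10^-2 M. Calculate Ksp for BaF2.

BaF2(s) ⇌ Ba^2+(aq) + 2 F^-(aq)
Stoichiometry gives [Ba^2+] = (1/2)[F^-] = 5.50 × 10^-3 M.
Ksp = [Ba^2+][F^-]^2
Ksp = 5.50 x 10^-3 × (1.1 × 10^-2)^2 = 6.7 x 10^-7

Ksp ≈ 6.7e-7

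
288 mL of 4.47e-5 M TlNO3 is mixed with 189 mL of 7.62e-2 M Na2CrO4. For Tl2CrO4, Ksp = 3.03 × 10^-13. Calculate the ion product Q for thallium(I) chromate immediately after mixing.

Total volume = 288 + 189 = 477 mL.
[Tl^+] = 4.47 × 10^-5 × (288/477) = 2.699 × 10^-5 M
[CrO4^2-] = 7.62 × 10^-2 × (189/477) = 3.019 × 10^-2 M
Tl2CrO4(s) <=> 2 Tl^+ + CrO4^2-, so Q = [Tl^+]^2[CrO4^2-]
Q = (2.699 × 10^-5)^2(3.019 × 10^-2) = 2.20 × 10^-11
Q > Ksp, so Tl2CrO4 will precipitate.

Q ≈ 2.20e-11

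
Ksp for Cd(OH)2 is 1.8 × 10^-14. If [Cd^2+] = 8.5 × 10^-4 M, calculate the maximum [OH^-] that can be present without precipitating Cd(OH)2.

[OH^-] = 4.6 × 10^-6 M

Cd(OH)2(s) ⇌ Cd^2+ + 2 OH^-
Ksp = [Cd^2+][OH^-]^2
Precipitation begins when Q = Ksp. With [Cd^2+] = 8.5 × 10^-4 M:
1.8 × 10^-14 = (8.5 × 10^-4) × [OH^-]^2
[OH^-] = (1.8 × 10^-14 / 8.5 × 10^-4)^(1/2) = 4.6 x 10^-6 M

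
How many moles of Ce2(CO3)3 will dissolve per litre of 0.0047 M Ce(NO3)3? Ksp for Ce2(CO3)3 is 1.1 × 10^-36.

1.2e-11 M

Ce2(CO3)3(s) <=> 2 Ce^3+ + 3 CO3^2-
Ksp = [Ce^3+]^2[CO3^2-]^3
Let s = moles of Ce2(CO3)3 that dissolve per litre. [Ce^3+] = 0.0047 + 2s ≈ 0.0047, [CO3^2-] = 3s (common-ion effect: Ce^3+ is already 0.0047 M).
Ksp ≈ (0.0047)^2 × (3s)^3
s = 1.2 × 10^-11 M
Check: 2s = 2.5 x 10^-11 ≪ 0.0047, so the approximation is valid.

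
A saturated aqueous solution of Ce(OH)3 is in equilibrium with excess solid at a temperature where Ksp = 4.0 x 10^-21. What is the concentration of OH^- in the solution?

Ce(OH)3(s) ⇌ Ce^3+(aq) + 3 OH^-(aq)
Ksp = [Ce^3+][OH^-]^3
For each mole of Ce(OH)3 that dissolves: [Ce^3+] = s, [OH^-] = 3s.
So Ksp = s × (3s)^3 = 27s^4
s^4 = 4.0 x 10^-21 / 27, so s = 3.49 x 10^-6 M
[OH^-] = 3s = 1.0 x 10^-5 M

[OH^-] = 1.0 × 10^-5 M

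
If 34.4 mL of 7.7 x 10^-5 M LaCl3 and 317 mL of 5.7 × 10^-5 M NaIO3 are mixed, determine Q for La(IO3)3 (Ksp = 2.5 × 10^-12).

Total volume = 34.4 + 317 = 351.4 mL.
[La^3+] = 7.7 × 10^-5 × (34.4/351.4) = 7.54 × 10^-6 M
[IO3^-] = 5.7 × 10^-5 × (317/351.4) = 5.14 × 10^-5 M
La(IO3)3(s) ⇌ La^3+ + 3 IO3^-, so Q = [La^3+][IO3^-]^3
Q = (7.54 × 10^-6)(5.14 x 10^-5)^3 = 1.0 x 10^-18
Q < Ksp, so no precipitate of La(IO3)3 forms.

1.0 x 10^-18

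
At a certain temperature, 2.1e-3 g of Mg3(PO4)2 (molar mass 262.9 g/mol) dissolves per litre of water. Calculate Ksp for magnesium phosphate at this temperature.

Ksp ≈ 3.5 × 10^-24

Molar solubility s = (2.1 x 10^-3 g/L) / (262.9 g/mol) = 7.99 × 10^-6 M.
Mg3(PO4)2(s) ⇌ 3 Mg^2+ + 2 PO4^3-
For each mole of Mg3(PO4)2 that dissolves: [Mg^2+] = 3s, [PO4^3-] = 2s.
Ksp = [Mg^2+]^3[PO4^3-]^2
Ksp = (3s)^3(2s)^2 = 108s^5
With s = 7.99 × 10^-6: Ksp = 3.5 x 10^-24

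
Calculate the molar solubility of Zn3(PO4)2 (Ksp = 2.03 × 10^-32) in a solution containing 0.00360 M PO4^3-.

s ≈ 3.87 × 10^-10 M

Zn3(PO4)2(s) ⇌ 3 Zn^2+(aq) + 2 PO4^3-(aq)
Ksp = [Zn^2+]^3[PO4^3-]^2
Let s = moles of Zn3(PO4)2 that dissolve per litre. [Zn^2+] = 3s, [PO4^3-] = 0.00360 + 2s ≈ 0.00360 (Ksp is small, so little additional dissolves).
Ksp ≈ (3s)^3 × (0.00360)^2
s = 3.87 x 10^-10 M
Check: 2s = 7.7 x 10^-10 ≪ 0.00360, so the approximation is valid.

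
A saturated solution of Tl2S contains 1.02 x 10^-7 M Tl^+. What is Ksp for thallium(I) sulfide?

Ksp = 5.31 x 10^-22

Tl2S(s) ⇌ 2 Tl^+(aq) + S^2-(aq)
Stoichiometry gives [S^2-] = (1/2)[Tl^+] = 5.100 x 10^-8 M.
Ksp = [Tl^+]^2[S^2-]
Ksp = (1.02 × 10^-7)^2 × 5.100 × 10^-8 = 5.31 × 10^-22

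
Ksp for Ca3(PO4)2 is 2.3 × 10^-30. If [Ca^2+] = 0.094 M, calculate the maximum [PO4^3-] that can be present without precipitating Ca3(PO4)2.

5.3 × 10^-14 M

Ca3(PO4)2(s) ⇌ 3 Ca^2+(aq) + 2 PO4^3-(aq)
Ksp = [Ca^2+]^3[PO4^3-]^2
Precipitation begins when Q = Ksp. With [Ca^2+] = 0.094 M:
2.3 × 10^-30 = (0.094)^3 × [PO4^3-]^2
[PO4^3-] = (2.3 × 10^-30 / 8.31 × 10^-4)^(1/2) = 5.3 × 10^-14 M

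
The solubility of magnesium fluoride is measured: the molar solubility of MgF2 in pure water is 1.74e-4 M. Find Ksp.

MgF2(s) ⇌ Mg^2+ + 2 F^-
For each mole of MgF2 that dissolves: [Mg^2+] = s, [F^-] = 2s.
Ksp = [Mg^2+][F^-]^2
Ksp = s(2s)^2 = 4s^3
Ksp = 4 × (1.74 × 10^-4)^3 = 2.11 × 10^-11

Ksp = 2.11 x 10^-11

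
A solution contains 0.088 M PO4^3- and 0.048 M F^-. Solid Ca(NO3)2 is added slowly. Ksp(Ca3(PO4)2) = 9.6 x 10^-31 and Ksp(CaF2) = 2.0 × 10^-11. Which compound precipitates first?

Ca3(PO4)2

Precipitation of each salt starts when its ion product equals its Ksp.
For Ca3(PO4)2: 9.6 x 10^-31 = (0.088)^2 × [Ca^2+]^3  ⇒  [Ca^2+] = 5.0 × 10^-10 M.
For CaF2: 2.0 × 10^-11 = (0.048)^2 × [Ca^2+]  ⇒  [Ca^2+] = 8.7 × 10^-9 M.
The salt with the lower threshold [Ca^2+] precipitates first: Ca3(PO4)2.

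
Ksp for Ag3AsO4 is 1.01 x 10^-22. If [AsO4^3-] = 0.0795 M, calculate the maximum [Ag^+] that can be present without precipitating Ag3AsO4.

Ag3AsO4(s) <=> 3 Ag^+(aq) + AsO4^3-(aq)
Ksp = [Ag^+]^3[AsO4^3-]
Precipitation begins when Q = Ksp. With [AsO4^3-] = 0.0795 M:
1.01 x 10^-22 = (0.0795) × [Ag^+]^3
[Ag^+] = (1.01 x 10^-22 / 7.95 × 10^-2)^(1/3) = 1.08 x 10^-7 M

[Ag^+] = 1.08e-7 M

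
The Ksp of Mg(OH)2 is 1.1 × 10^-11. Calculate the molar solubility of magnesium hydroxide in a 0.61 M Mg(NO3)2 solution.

s = 2.1 × 10^-6 M

Mg(OH)2(s) ⇌ Mg^2+(aq) + 2 OH^-(aq)
Ksp = [Mg^2+][OH^-]^2
If s mol/L dissolves here, [Mg^2+] = 0.61 + s ≈ 0.61, [OH^-] = 2s (since Mg^2+ from Mg(NO3)2 dominates).
Ksp ≈ 0.61 × (2s)^2
s = 2.1 × 10^-6 M
Check: s = 2.1 × 10^-6 ≪ 0.61, so the approximation is valid.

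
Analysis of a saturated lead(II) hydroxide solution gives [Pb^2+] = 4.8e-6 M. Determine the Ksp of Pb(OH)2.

Ksp ≈ 4.4e-16

Pb(OH)2(s) ⇌ Pb^2+ + 2 OH^-
Stoichiometry gives [OH^-] = (2/1)[Pb^2+] = 9.60 × 10^-6 M.
Ksp = [Pb^2+][OH^-]^2
Ksp = 4.8 × 10^-6 × (9.60 x 10^-6)^2 = 4.4 × 10^-16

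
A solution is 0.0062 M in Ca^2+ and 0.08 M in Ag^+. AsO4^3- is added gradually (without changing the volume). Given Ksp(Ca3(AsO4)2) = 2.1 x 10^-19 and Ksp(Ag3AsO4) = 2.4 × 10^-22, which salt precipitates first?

Ag3AsO4

Precipitation of each salt starts when its ion product equals its Ksp.
For Ca3(AsO4)2: 2.1 x 10^-19 = (0.0062)^3 × [AsO4^3-]^2  ⇒  [AsO4^3-] = 9.4 × 10^-7 M.
For Ag3AsO4: 2.4 × 10^-22 = (0.08)^3 × [AsO4^3-]  ⇒  [AsO4^3-] = 4.7 × 10^-19 M.
The salt with the lower threshold [AsO4^3-] precipitates first: Ag3AsO4.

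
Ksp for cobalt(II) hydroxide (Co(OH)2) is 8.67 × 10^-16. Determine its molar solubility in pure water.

Co(OH)2(s) <=> Co^2+(aq) + 2 OH^-(aq)
Ksp = [Co^2+][OH^-]^2
If s mol/L of Co(OH)2 dissolves, [Co^2+] = s and [OH^-] = 2s.
Substituting: Ksp = s(2s)^2 = 4s^3
Solving, s = (8.67 × 10^-16/4)^(1/3) = 6.01 × 10^-6 M

s ≈ 6.01 × 10^-6 M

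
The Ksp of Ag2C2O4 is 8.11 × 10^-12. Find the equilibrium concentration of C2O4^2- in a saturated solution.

1.27e-4 M

Ag2C2O4(s) ⇌ 2 Ag^+ + C2O4^2-
Ksp = [Ag^+]^2[C2O4^2-]
Let s = molar solubility. Then [Ag^+] = 2s and [C2O4^2-] = s.
Substituting: Ksp = (2s)^2s = 4s^3
Solving, s = (8.11 × 10^-12/4)^(1/3) = 1.266 × 10^-4 M
[C2O4^2-] = s = 1.27 × 10^-4 M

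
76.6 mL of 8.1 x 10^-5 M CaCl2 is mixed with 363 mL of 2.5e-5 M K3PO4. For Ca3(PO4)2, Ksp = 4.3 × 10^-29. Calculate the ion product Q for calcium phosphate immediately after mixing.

1.2e-24

Total volume = 76.6 + 363 = 439.6 mL.
[Ca^2+] = 8.1 x 10^-5 × (76.6/439.6) = 1.41 × 10^-5 M
[PO4^3-] = 2.5 × 10^-5 × (363/439.6) = 2.06 x 10^-5 M
Ca3(PO4)2(s) <=> 3 Ca^2+ + 2 PO4^3-, so Q = [Ca^2+]^3[PO4^3-]^2
Q = (1.41 x 10^-5)^3(2.06 x 10^-5)^2 = 1.2 × 10^-24
Q > Ksp, so Ca3(PO4)2 will precipitate.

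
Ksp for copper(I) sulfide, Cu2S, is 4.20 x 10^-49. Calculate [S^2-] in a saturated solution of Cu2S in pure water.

[S^2-] ≈ 4.72e-17 M

Cu2S(s) ⇌ 2 Cu^+(aq) + S^2-(aq)
Ksp = [Cu^+]^2[S^2-]
Let s = molar solubility. Then [Cu^+] = 2s and [S^2-] = s.
Substituting: Ksp = (2s)^2s = 4s^3
s^3 = 4.20 x 10^-49 / 4, so s = 4.718 x 10^-17 M
[S^2-] = s = 4.72 × 10^-17 M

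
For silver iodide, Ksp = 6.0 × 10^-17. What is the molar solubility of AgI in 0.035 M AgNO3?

AgI(s) ⇌ Ag^+ + I^-
Ksp = [Ag^+][I^-]
If s mol/L dissolves here, [Ag^+] = 0.035 + s ≈ 0.035, [I^-] = s (since Ag^+ from AgNO3 dominates).
Ksp ≈ 0.035 × s
s = 1.7 x 10^-15 M
Check: s = 1.7 × 10^-15 ≪ 0.035, so the approximation is valid.

1.7 x 10^-15 M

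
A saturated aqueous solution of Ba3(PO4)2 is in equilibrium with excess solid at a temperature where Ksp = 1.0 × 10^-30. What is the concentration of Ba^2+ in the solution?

[Ba^2+] ≈ 1.2 x 10^-6 M

Ba3(PO4)2(s) ⇌ 3 Ba^2+(aq) + 2 PO4^3-(aq)
Ksp = [Ba^2+]^3[PO4^3-]^2
For each mole of Ba3(PO4)2 that dissolves: [Ba^2+] = 3s, [PO4^3-] = 2s.
So Ksp = (3s)^3 × (2s)^2 = 108s^5
s = (1.0 × 10^-30 / 108)^(1/5) = 3.92 x 10^-7 M
[Ba^2+] = 3s = 1.2 × 10^-6 M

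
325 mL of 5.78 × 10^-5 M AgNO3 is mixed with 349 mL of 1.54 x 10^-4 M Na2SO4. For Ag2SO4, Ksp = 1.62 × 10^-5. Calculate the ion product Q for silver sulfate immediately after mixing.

Q ≈ 6.19 × 10^-14

Total volume = 325 + 349 = 674 mL.
[Ag^+] = 5.78 × 10^-5 × (325/674) = 2.787 × 10^-5 M
[SO4^2-] = 1.54 × 10^-4 × (349/674) = 7.974 × 10^-5 M
Ag2SO4(s) <=> 2 Ag^+(aq) + SO4^2-(aq), so Q = [Ag^+]^2[SO4^2-]
Q = (2.787 × 10^-5)^2(7.974 × 10^-5) = 6.19 × 10^-14
Q < Ksp, so no precipitate of Ag2SO4 forms.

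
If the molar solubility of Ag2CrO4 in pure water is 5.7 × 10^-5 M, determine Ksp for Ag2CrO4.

Ksp ≈ 7.4 × 10^-13

Ag2CrO4(s) <=> 2 Ag^+ + CrO4^2-
If s mol/L of Ag2CrO4 dissolves, [Ag^+] = 2s and [CrO4^2-] = s.
Ksp = [Ag^+]^2[CrO4^2-]
Substituting: Ksp = (2s)^2s = 4s^3
Ksp = 4 × (5.7 × 10^-5)^3 = 7.4 × 10^-13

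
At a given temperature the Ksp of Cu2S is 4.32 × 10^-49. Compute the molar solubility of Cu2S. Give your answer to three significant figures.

Cu2S(s) ⇌ 2 Cu^+(aq) + S^2-(aq)
Ksp = [Cu^+]^2[S^2-]
Let s = molar solubility. Then [Cu^+] = 2s and [S^2-] = s.
Substituting: Ksp = (2s)^2s = 4s^3
s = (4.32 × 10^-49 / 4)^(1/3) = 4.76 x 10^-17 M

4.76 × 10^-17 M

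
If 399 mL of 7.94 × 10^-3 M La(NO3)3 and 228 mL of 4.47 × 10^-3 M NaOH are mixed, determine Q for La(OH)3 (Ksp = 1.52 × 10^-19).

Total volume = 399 + 228 = 627 mL.
[La^3+] = 7.94 x 10^-3 × (399/627) = 5.053 x 10^-3 M
[OH^-] = 4.47 × 10^-3 × (228/627) = 1.625 x 10^-3 M
La(OH)3(s) ⇌ La^3+ + 3 OH^-, so Q = [La^3+][OH^-]^3
Q = (5.053 × 10^-3)(1.625 x 10^-3)^3 = 2.17 × 10^-11
Q > Ksp, so La(OH)3 will precipitate.

2.17 x 10^-11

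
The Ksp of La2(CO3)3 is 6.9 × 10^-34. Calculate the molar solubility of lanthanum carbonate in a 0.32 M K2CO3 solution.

La2(CO3)3(s) ⇌ 2 La^3+ + 3 CO3^2-
Ksp = [La^3+]^2[CO3^2-]^3
If s mol/L dissolves here, [La^3+] = 2s, [CO3^2-] = 0.32 + 3s ≈ 0.32 (common-ion effect: CO3^2- is already 0.32 M).
Ksp ≈ (2s)^2 × (0.32)^3
s = 7.3 × 10^-17 M
Check: 3s = 2.2 × 10^-16 ≪ 0.32, so the approximation is valid.

s = 7.3 × 10^-17 M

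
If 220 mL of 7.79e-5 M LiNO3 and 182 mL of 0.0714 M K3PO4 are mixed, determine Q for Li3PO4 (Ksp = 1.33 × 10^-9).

Q ≈ 2.50 × 10^-15

Total volume = 220 + 182 = 402 mL.
[Li^+] = 7.79 × 10^-5 × (220/402) = 4.263 × 10^-5 M
[PO4^3-] = 7.14 × 10^-2 × (182/402) = 3.233 × 10^-2 M
Li3PO4(s) ⇌ 3 Li^+ + PO4^3-, so Q = [Li^+]^3[PO4^3-]
Q = (4.263 × 10^-5)^3(3.233 x 10^-2) = 2.50 × 10^-15
Q < Ksp, so no precipitate of Li3PO4 forms.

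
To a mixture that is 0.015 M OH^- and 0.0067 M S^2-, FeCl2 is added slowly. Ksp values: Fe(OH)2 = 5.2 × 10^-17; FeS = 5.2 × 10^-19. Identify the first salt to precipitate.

FeS

Precipitation of each salt starts when its ion product equals its Ksp.
For Fe(OH)2: 5.2 × 10^-17 = (0.015)^2 × [Fe^2+]  ⇒  [Fe^2+] = 2.3 × 10^-13 M.
For FeS: 5.2 × 10^-19 = 0.0067 × [Fe^2+]  ⇒  [Fe^2+] = 7.8 × 10^-17 M.
The salt with the lower threshold [Fe^2+] precipitates first: FeS.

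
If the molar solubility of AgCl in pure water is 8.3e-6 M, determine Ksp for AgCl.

6.9 × 10^-11

AgCl(s) <=> Ag^+(aq) + Cl^-(aq)
With molar solubility s: [Ag^+] = s, [Cl^-] = s.
Ksp = [Ag^+][Cl^-]
Ksp = s × s = s^2
Ksp = (8.3 × 10^-6)^2 = 6.9 x 10^-11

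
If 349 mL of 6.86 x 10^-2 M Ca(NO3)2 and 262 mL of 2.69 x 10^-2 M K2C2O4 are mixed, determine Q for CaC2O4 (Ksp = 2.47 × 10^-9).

Total volume = 349 + 262 = 611 mL.
[Ca^2+] = 6.86 × 10^-2 × (349/611) = 3.918 × 10^-2 M
[C2O4^2-] = 2.69 × 10^-2 × (262/611) = 1.153 × 10^-2 M
CaC2O4(s) <=> Ca^2+(aq) + C2O4^2-(aq), so Q = [Ca^2+][C2O4^2-]
Q = (3.918 x 10^-2)(1.153 × 10^-2) = 4.52 x 10^-4
Q > Ksp, so CaC2O4 will precipitate.

Q = 4.52 x 10^-4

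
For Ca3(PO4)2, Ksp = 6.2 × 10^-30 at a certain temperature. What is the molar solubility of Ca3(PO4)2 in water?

Ca3(PO4)2(s) ⇌ 3 Ca^2+(aq) + 2 PO4^3-(aq)
Ksp = [Ca^2+]^3[PO4^3-]^2
With molar solubility s: [Ca^2+] = 3s, [PO4^3-] = 2s.
Ksp = (3s)^3(2s)^2 = 108s^5
s = (6.2 × 10^-30 / 108)^(1/5) = 5.6 × 10^-7 M

s ≈ 5.6 × 10^-7 M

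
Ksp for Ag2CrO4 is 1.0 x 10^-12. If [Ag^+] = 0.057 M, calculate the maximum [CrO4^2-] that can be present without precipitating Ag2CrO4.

[CrO4^2-] = 3.1e-10 M

Ag2CrO4(s) ⇌ 2 Ag^+ + CrO4^2-
Ksp = [Ag^+]^2[CrO4^2-]
Precipitation begins when Q = Ksp. With [Ag^+] = 0.057 M:
1.0 x 10^-12 = (0.057)^2 × [CrO4^2-]
[CrO4^2-] = (1.0 x 10^-12 / 3.25 x 10^-3) = 3.1 x 10^-10 M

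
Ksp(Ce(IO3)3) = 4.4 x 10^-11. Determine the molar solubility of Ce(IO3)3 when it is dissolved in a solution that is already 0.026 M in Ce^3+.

s = 4.0e-4 M

Ce(IO3)3(s) ⇌ Ce^3+(aq) + 3 IO3^-(aq)
Ksp = [Ce^3+][IO3^-]^3
If s mol/L dissolves here, [Ce^3+] = 0.026 + s ≈ 0.026, [IO3^-] = 3s (common-ion effect: Ce^3+ is already 0.026 M).
Ksp ≈ 0.026 × (3s)^3
s = 4.0 × 10^-4 M
Check: s = 4.0 x 10^-4 ≪ 0.026, so the approximation is valid.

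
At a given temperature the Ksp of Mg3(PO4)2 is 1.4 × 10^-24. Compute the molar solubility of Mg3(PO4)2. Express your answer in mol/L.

Mg3(PO4)2(s) ⇌ 3 Mg^2+ + 2 PO4^3-
Ksp = [Mg^2+]^3[PO4^3-]^2
If s mol/L of Mg3(PO4)2 dissolves, [Mg^2+] = 3s and [PO4^3-] = 2s.
Ksp = (3s)^3(2s)^2 = 108s^5
s^5 = 1.4 × 10^-24 / 108, so s = 6.6 × 10^-6 M

6.6e-6 M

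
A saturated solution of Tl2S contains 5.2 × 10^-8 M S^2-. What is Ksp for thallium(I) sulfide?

Tl2S(s) <=> 2 Tl^+(aq) + S^2-(aq)
Stoichiometry gives [Tl^+] = (2/1)[S^2-] = 1.04 × 10^-7 M.
Ksp = [Tl^+]^2[S^2-]
Ksp = (1.04 × 10^-7)^2 × 5.2 × 10^-8 = 5.6 x 10^-22

Ksp = 5.6e-22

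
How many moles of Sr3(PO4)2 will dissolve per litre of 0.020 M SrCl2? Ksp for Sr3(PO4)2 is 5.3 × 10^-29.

1.3 x 10^-12 M

Sr3(PO4)2(s) ⇌ 3 Sr^2+ + 2 PO4^3-
Ksp = [Sr^2+]^3[PO4^3-]^2
Let s = moles of Sr3(PO4)2 that dissolve per litre. [Sr^2+] = 0.020 + 3s ≈ 0.020, [PO4^3-] = 2s (common-ion effect: Sr^2+ is already 0.020 M).
Ksp ≈ (0.020)^3 × (2s)^2
s = 1.3 × 10^-12 M
Check: 3s = 3.9 × 10^-12 ≪ 0.020, so the approximation is valid.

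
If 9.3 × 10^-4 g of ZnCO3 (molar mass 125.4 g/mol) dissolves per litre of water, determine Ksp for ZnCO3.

5.5 × 10^-11

Molar solubility s = (9.3 x 10^-4 g/L) / (125.4 g/mol) = 7.42 x 10^-6 M.
ZnCO3(s) ⇌ Zn^2+(aq) + CO3^2-(aq)
If s mol/L of ZnCO3 dissolves, [Zn^2+] = s and [CO3^2-] = s.
Ksp = [Zn^2+][CO3^2-]
Ksp = s^2
With s = 7.42 × 10^-6: Ksp = 5.5 x 10^-11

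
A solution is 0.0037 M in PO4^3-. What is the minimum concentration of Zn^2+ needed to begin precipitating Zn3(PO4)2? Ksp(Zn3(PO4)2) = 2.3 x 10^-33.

[Zn^2+] ≈ 5.5 × 10^-10 M

Zn3(PO4)2(s) ⇌ 3 Zn^2+ + 2 PO4^3-
Ksp = [Zn^2+]^3[PO4^3-]^2
Precipitation begins when Q = Ksp. With [PO4^3-] = 0.0037 M:
2.3 x 10^-33 = (0.0037)^2 × [Zn^2+]^3
[Zn^2+] = (2.3 x 10^-33 / 1.37 × 10^-5)^(1/3) = 5.5 x 10^-10 M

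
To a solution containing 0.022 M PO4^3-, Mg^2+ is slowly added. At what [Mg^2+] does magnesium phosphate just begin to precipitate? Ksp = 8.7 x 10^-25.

Mg3(PO4)2(s) ⇌ 3 Mg^2+ + 2 PO4^3-
Ksp = [Mg^2+]^3[PO4^3-]^2
Precipitation begins when Q = Ksp. With [PO4^3-] = 0.022 M:
8.7 x 10^-25 = (0.022)^2 × [Mg^2+]^3
[Mg^2+] = (8.7 x 10^-25 / 4.84 × 10^-4)^(1/3) = 1.2 × 10^-7 M

[Mg^2+] ≈ 1.2 x 10^-7 M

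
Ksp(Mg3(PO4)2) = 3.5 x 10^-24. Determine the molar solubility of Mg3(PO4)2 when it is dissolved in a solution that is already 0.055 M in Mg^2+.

Mg3(PO4)2(s) ⇌ 3 Mg^2+ + 2 PO4^3-
Ksp = [Mg^2+]^3[PO4^3-]^2
Let s be the molar solubility in this solution. [Mg^2+] = 0.055 + 3s ≈ 0.055, [PO4^3-] = 2s (common-ion effect: Mg^2+ is already 0.055 M).
Ksp ≈ (0.055)^3 × (2s)^2
s = 7.3 x 10^-11 M
Check: 3s = 2.2 × 10^-10 ≪ 0.055, so the approximation is valid.

7.3 x 10^-11 M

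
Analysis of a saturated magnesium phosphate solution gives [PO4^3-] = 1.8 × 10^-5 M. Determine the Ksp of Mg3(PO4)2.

Mg3(PO4)2(s) <=> 3 Mg^2+(aq) + 2 PO4^3-(aq)
Stoichiometry gives [Mg^2+] = (3/2)[PO4^3-] = 2.70 × 10^-5 M.
Ksp = [Mg^2+]^3[PO4^3-]^2
Ksp = (2.70 x 10^-5)^3 × (1.8 × 10^-5)^2 = 6.4 x 10^-24

6.4 × 10^-24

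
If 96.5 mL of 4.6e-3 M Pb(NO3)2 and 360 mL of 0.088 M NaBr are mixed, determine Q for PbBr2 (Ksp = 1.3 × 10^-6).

Total volume = 96.5 + 360 = 456.5 mL.
[Pb^2+] = 4.6 × 10^-3 × (96.5/456.5) = 9.72 × 10^-4 M
[Br^-] = 8.8 x 10^-2 × (360/456.5) = 6.94 x 10^-2 M
PbBr2(s) ⇌ Pb^2+(aq) + 2 Br^-(aq), so Q = [Pb^2+][Br^-]^2
Q = (9.72 × 10^-4)(6.94 × 10^-2)^2 = 4.7 × 10^-6
Q > Ksp, so PbBr2 will precipitate.

Q ≈ 4.7 x 10^-6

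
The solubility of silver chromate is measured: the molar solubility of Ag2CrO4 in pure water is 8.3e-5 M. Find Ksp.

Ag2CrO4(s) ⇌ 2 Ag^+(aq) + CrO4^2-(aq)
For each mole of Ag2CrO4 that dissolves: [Ag^+] = 2s, [CrO4^2-] = s.
Ksp = [Ag^+]^2[CrO4^2-]
Ksp = (2s)^2s = 4s^3
Ksp = 4 × (8.3 x 10^-5)^3 = 2.3 × 10^-12

2.3e-12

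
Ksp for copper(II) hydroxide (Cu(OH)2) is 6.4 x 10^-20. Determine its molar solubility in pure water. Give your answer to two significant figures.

2.5 × 10^-7 M

Cu(OH)2(s) <=> Cu^2+ + 2 OH^-
Ksp = [Cu^2+][OH^-]^2
For each mole of Cu(OH)2 that dissolves: [Cu^2+] = s, [OH^-] = 2s.
So Ksp = s × (2s)^2 = 4s^3
s = (6.4 x 10^-20 / 4)^(1/3) = 2.5 × 10^-7 M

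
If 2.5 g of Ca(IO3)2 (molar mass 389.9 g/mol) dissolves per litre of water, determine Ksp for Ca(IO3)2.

Molar solubility s = (2.5 g/L) / (389.9 g/mol) = 6.41 x 10^-3 M.
Ca(IO3)2(s) ⇌ Ca^2+(aq) + 2 IO3^-(aq)
For each mole of Ca(IO3)2 that dissolves: [Ca^2+] = s, [IO3^-] = 2s.
Ksp = [Ca^2+][IO3^-]^2
So Ksp = s × (2s)^2 = 4s^3
With s = 6.41 × 10^-3: Ksp = 1.1 × 10^-6

1.1e-6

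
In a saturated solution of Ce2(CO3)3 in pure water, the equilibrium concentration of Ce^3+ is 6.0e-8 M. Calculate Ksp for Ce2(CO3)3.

Ce2(CO3)3(s) ⇌ 2 Ce^3+(aq) + 3 CO3^2-(aq)
Stoichiometry gives [CO3^2-] = (3/2)[Ce^3+] = 9.00 x 10^-8 M.
Ksp = [Ce^3+]^2[CO3^2-]^3
Ksp = (6.0 × 10^-8)^2 × (9.00 × 10^-8)^3 = 2.6 x 10^-36

Ksp = 2.6e-36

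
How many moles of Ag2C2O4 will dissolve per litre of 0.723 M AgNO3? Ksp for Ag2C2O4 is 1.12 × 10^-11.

s ≈ 2.14 × 10^-11 M

Ag2C2O4(s) <=> 2 Ag^+(aq) + C2O4^2-(aq)
Ksp = [Ag^+]^2[C2O4^2-]
Let s = moles of Ag2C2O4 that dissolve per litre. [Ag^+] = 0.723 + 2s ≈ 0.723, [C2O4^2-] = s (common-ion effect: Ag^+ is already 0.723 M).
Ksp ≈ (0.723)^2 × s
s = 2.14 × 10^-11 M
Check: 2s = 4.3 × 10^-11 ≪ 0.723, so the approximation is valid.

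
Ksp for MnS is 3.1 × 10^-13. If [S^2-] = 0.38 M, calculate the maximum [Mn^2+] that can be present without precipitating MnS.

MnS(s) <=> Mn^2+(aq) + S^2-(aq)
Ksp = [Mn^2+][S^2-]
Precipitation begins when Q = Ksp. With [S^2-] = 0.38 M:
3.1 × 10^-13 = (0.38) × [Mn^2+]
[Mn^2+] = (3.1 × 10^-13 / 3.8 × 10^-1) = 8.2 × 10^-13 M

[Mn^2+] ≈ 8.2 x 10^-13 M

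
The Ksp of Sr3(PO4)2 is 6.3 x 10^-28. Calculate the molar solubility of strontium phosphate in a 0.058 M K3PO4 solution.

1.9e-9 M

Sr3(PO4)2(s) <=> 3 Sr^2+ + 2 PO4^3-
Ksp = [Sr^2+]^3[PO4^3-]^2
Let s = moles of Sr3(PO4)2 that dissolve per litre. [Sr^2+] = 3s, [PO4^3-] = 0.058 + 2s ≈ 0.058 (Ksp is small, so little additional dissolves).
Ksp ≈ (3s)^3 × (0.058)^2
s = 1.9 x 10^-9 M
Check: 2s = 3.8 x 10^-9 ≪ 0.058, so the approximation is valid.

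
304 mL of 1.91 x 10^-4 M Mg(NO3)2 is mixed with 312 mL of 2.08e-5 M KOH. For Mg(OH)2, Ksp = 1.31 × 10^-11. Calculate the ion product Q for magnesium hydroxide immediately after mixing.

1.05 × 10^-14

Total volume = 304 + 312 = 616 mL.
[Mg^2+] = 1.91 × 10^-4 × (304/616) = 9.426 x 10^-5 M
[OH^-] = 2.08 x 10^-5 × (312/616) = 1.054 × 10^-5 M
Mg(OH)2(s) <=> Mg^2+ + 2 OH^-, so Q = [Mg^2+][OH^-]^2
Q = (9.426 x 10^-5)(1.054 x 10^-5)^2 = 1.05 × 10^-14
Q < Ksp, so no precipitate of Mg(OH)2 forms.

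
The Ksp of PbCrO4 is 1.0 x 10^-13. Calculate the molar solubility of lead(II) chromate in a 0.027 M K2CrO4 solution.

PbCrO4(s) <=> Pb^2+ + CrO4^2-
Ksp = [Pb^2+][CrO4^2-]
Let s = moles of PbCrO4 that dissolve per litre. [Pb^2+] = s, [CrO4^2-] = 0.027 + s ≈ 0.027 (since CrO4^2- from K2CrO4 dominates).
Ksp ≈ s × 0.027
s = 3.7 × 10^-12 M
Check: s = 3.7 x 10^-12 ≪ 0.027, so the approximation is valid.

3.7e-12 M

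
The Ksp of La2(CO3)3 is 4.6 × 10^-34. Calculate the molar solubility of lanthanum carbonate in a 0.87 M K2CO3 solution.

s = 1.3e-17 M

La2(CO3)3(s) ⇌ 2 La^3+(aq) + 3 CO3^2-(aq)
Ksp = [La^3+]^2[CO3^2-]^3
If s mol/L dissolves here, [La^3+] = 2s, [CO3^2-] = 0.87 + 3s ≈ 0.87 (Ksp is small, so little additional dissolves).
Ksp ≈ (2s)^2 × (0.87)^3
s = 1.3 x 10^-17 M
Check: 3s = 4.0 × 10^-17 ≪ 0.87, so the approximation is valid.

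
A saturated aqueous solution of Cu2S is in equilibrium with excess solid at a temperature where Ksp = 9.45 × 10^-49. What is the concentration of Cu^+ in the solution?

Cu2S(s) <=> 2 Cu^+(aq) + S^2-(aq)
Ksp = [Cu^+]^2[S^2-]
With molar solubility s: [Cu^+] = 2s, [S^2-] = s.
Substituting: Ksp = (2s)^2s = 4s^3
s^3 = 9.45 × 10^-49 / 4, so s = 6.182 × 10^-17 M
[Cu^+] = 2s = 1.24 × 10^-16 M

[Cu^+] = 1.24 x 10^-16 M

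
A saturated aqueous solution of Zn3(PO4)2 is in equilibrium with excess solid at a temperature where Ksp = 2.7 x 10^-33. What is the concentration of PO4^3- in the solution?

[PO4^3-] ≈ 2.4 x 10^-7 M

Zn3(PO4)2(s) <=> 3 Zn^2+ + 2 PO4^3-
Ksp = [Zn^2+]^3[PO4^3-]^2
Let s = molar solubility. Then [Zn^2+] = 3s and [PO4^3-] = 2s.
Ksp = (3s)^3(2s)^2 = 108s^5
s = (2.7 x 10^-33 / 108)^(1/5) = 1.20 x 10^-7 M
[PO4^3-] = 2s = 2.4 × 10^-7 M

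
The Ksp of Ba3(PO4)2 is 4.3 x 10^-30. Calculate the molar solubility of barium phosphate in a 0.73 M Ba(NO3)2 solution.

s = 1.7 × 10^-15 M

Ba3(PO4)2(s) ⇌ 3 Ba^2+ + 2 PO4^3-
Ksp = [Ba^2+]^3[PO4^3-]^2
Let s be the molar solubility in this solution. [Ba^2+] = 0.73 + 3s ≈ 0.73, [PO4^3-] = 2s (since Ba^2+ from Ba(NO3)2 dominates).
Ksp ≈ (0.73)^3 × (2s)^2
s = 1.7 × 10^-15 M
Check: 3s = 5.0 × 10^-15 ≪ 0.73, so the approximation is valid.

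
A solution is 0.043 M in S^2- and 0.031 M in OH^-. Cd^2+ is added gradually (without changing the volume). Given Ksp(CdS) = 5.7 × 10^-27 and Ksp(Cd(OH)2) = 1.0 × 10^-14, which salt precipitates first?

CdS

Each salt begins to precipitate when Q = Ksp, i.e. when [Cd^2+] reaches its threshold.
For CdS: 5.7 × 10^-27 = 0.043 × [Cd^2+]  ⇒  [Cd^2+] = 1.3 x 10^-25 M.
For Cd(OH)2: 1.0 × 10^-14 = (0.031)^2 × [Cd^2+]  ⇒  [Cd^2+] = 1.0 x 10^-11 M.
The salt with the lower threshold [Cd^2+] precipitates first: CdS.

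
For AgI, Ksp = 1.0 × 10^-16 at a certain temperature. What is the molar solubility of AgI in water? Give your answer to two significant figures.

s ≈ 1.0 × 10^-8 M

AgI(s) ⇌ Ag^+ + I^-
Ksp = [Ag^+][I^-]
Let s = molar solubility. Then [Ag^+] = s and [I^-] = s.
Ksp = s × s = s^2
s = √(1.0 × 10^-16) = 1.0 × 10^-8 M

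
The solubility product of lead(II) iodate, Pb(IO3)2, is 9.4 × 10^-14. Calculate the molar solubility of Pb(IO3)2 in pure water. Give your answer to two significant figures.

Pb(IO3)2(s) ⇌ Pb^2+ + 2 IO3^-
Ksp = [Pb^2+][IO3^-]^2
Let s = molar solubility. Then [Pb^2+] = s and [IO3^-] = 2s.
So Ksp = s × (2s)^2 = 4s^3
s = (9.4 × 10^-14 / 4)^(1/3) = 2.9 × 10^-5 M

s = 2.9 x 10^-5 M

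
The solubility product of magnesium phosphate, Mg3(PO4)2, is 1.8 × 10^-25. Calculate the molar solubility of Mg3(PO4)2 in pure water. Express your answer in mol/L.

Mg3(PO4)2(s) ⇌ 3 Mg^2+ + 2 PO4^3-
Ksp = [Mg^2+]^3[PO4^3-]^2
If s mol/L of Mg3(PO4)2 dissolves, [Mg^2+] = 3s and [PO4^3-] = 2s.
Substituting: Ksp = (3s)^3(2s)^2 = 108s^5
s^5 = 1.8 × 10^-25 / 108, so s = 4.4 x 10^-6 M

s ≈ 4.4e-6 M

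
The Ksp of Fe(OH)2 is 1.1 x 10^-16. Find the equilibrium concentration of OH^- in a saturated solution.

[OH^-] ≈ 6.0 × 10^-6 M

Fe(OH)2(s) ⇌ Fe^2+ + 2 OH^-
Ksp = [Fe^2+][OH^-]^2
For each mole of Fe(OH)2 that dissolves: [Fe^2+] = s, [OH^-] = 2s.
Substituting: Ksp = s(2s)^2 = 4s^3
Solving, s = (1.1 x 10^-16/4)^(1/3) = 3.02 × 10^-6 M
[OH^-] = 2s = 6.0 x 10^-6 M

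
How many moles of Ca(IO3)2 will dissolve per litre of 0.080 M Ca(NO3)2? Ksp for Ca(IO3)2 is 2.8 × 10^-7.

Ca(IO3)2(s) <=> Ca^2+ + 2 IO3^-
Ksp = [Ca^2+][IO3^-]^2
Let s = moles of Ca(IO3)2 that dissolve per litre. [Ca^2+] = 0.080 + s ≈ 0.080, [IO3^-] = 2s (Ksp is small, so little additional dissolves).
Ksp ≈ 0.080 × (2s)^2
s = 9.4 × 10^-4 M
Check: s = 9.4 × 10^-4 ≪ 0.080, so the approximation is valid.

s = 9.4e-4 M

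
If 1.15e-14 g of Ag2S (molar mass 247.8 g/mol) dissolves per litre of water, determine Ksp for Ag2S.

Molar solubility s = (1.15 x 10^-14 g/L) / (247.8 g/mol) = 4.641 x 10^-17 M.
Ag2S(s) ⇌ 2 Ag^+(aq) + S^2-(aq)
For each mole of Ag2S that dissolves: [Ag^+] = 2s, [S^2-] = s.
Ksp = [Ag^+]^2[S^2-]
Ksp = (2s)^2s = 4s^3
Ksp = 4 × (4.641 × 10^-17)^3 = 4.00 × 10^-49

Ksp = 4.00 x 10^-49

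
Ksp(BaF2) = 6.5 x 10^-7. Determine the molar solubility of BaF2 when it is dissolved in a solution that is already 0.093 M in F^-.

s = 7.5 × 10^-5 M

BaF2(s) ⇌ Ba^2+(aq) + 2 F^-(aq)
Ksp = [Ba^2+][F^-]^2
If s mol/L dissolves here, [Ba^2+] = s, [F^-] = 0.093 + 2s ≈ 0.093 (since the F^- already present dominates).
Ksp ≈ s × (0.093)^2
s = 7.5 × 10^-5 M
Check: 2s = 1.5 × 10^-4 ≪ 0.093, so the approximation is valid.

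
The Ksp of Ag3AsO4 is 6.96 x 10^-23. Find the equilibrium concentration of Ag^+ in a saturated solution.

[Ag^+] ≈ 3.80 × 10^-6 M

Ag3AsO4(s) ⇌ 3 Ag^+(aq) + AsO4^3-(aq)
Ksp = [Ag^+]^3[AsO4^3-]
With molar solubility s: [Ag^+] = 3s, [AsO4^3-] = s.
Ksp = (3s)^3s = 27s^4
Solving, s = (6.96 x 10^-23/27)^(1/4) = 1.267 × 10^-6 M
[Ag^+] = 3s = 3.80 × 10^-6 M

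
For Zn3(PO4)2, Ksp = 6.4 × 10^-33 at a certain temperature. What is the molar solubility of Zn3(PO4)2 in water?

Zn3(PO4)2(s) <=> 3 Zn^2+(aq) + 2 PO4^3-(aq)
Ksp = [Zn^2+]^3[PO4^3-]^2
With molar solubility s: [Zn^2+] = 3s, [PO4^3-] = 2s.
Ksp = (3s)^3(2s)^2 = 108s^5
Solving, s = (6.4 × 10^-33/108)^(1/5) = 1.4 × 10^-7 M

1.4 × 10^-7 M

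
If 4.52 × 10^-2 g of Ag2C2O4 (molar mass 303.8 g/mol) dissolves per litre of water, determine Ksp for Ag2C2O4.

Molar solubility s = (4.52 x 10^-2 g/L) / (303.8 g/mol) = 1.488 × 10^-4 M.
Ag2C2O4(s) ⇌ 2 Ag^+(aq) + C2O4^2-(aq)
If s mol/L of Ag2C2O4 dissolves, [Ag^+] = 2s and [C2O4^2-] = s.
Ksp = [Ag^+]^2[C2O4^2-]
Substituting: Ksp = (2s)^2s = 4s^3
With s = 1.488 × 10^-4: Ksp = 1.32 x 10^-11

Ksp = 1.32e-11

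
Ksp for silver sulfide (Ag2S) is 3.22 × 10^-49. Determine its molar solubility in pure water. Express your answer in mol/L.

s = 4.32 × 10^-17 M

Ag2S(s) <=> 2 Ag^+(aq) + S^2-(aq)
Ksp = [Ag^+]^2[S^2-]
With molar solubility s: [Ag^+] = 2s, [S^2-] = s.
So Ksp = (2s)^2 × s = 4s^3
s = (3.22 × 10^-49 / 4)^(1/3) = 4.32 x 10^-17 M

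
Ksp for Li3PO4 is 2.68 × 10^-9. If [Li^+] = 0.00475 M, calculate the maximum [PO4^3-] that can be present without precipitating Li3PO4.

Li3PO4(s) ⇌ 3 Li^+(aq) + PO4^3-(aq)
Ksp = [Li^+]^3[PO4^3-]
Precipitation begins when Q = Ksp. With [Li^+] = 0.00475 M:
2.68 × 10^-9 = (0.00475)^3 × [PO4^3-]
[PO4^3-] = (2.68 × 10^-9 / 1.072 x 10^-7) = 2.50 × 10^-2 M

2.50 × 10^-2 M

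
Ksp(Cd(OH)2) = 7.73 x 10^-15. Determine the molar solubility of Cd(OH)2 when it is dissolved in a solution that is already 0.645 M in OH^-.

s = 1.86 × 10^-14 M

Cd(OH)2(s) ⇌ Cd^2+(aq) + 2 OH^-(aq)
Ksp = [Cd^2+][OH^-]^2
Let s = moles of Cd(OH)2 that dissolve per litre. [Cd^2+] = s, [OH^-] = 0.645 + 2s ≈ 0.645 (Ksp is small, so little additional dissolves).
Ksp ≈ s × (0.645)^2
s = 1.86 × 10^-14 M
Check: 2s = 3.7 x 10^-14 ≪ 0.645, so the approximation is valid.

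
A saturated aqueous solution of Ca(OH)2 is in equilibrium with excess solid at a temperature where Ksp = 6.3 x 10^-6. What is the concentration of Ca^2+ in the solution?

1.2 x 10^-2 M

Ca(OH)2(s) ⇌ Ca^2+(aq) + 2 OH^-(aq)
Ksp = [Ca^2+][OH^-]^2
Let s = molar solubility. Then [Ca^2+] = s and [OH^-] = 2s.
Ksp = s(2s)^2 = 4s^3
Solving, s = (6.3 x 10^-6/4)^(1/3) = 1.16 × 10^-2 M
[Ca^2+] = s = 1.2 × 10^-2 M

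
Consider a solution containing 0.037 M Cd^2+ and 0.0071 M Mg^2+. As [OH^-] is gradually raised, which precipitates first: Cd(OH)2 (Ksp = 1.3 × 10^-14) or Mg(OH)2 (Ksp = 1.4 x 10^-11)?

Precipitation of each salt starts when its ion product equals its Ksp.
For Cd(OH)2: 1.3 × 10^-14 = 0.037 × [OH^-]^2  ⇒  [OH^-] = 5.9 × 10^-7 M.
For Mg(OH)2: 1.4 x 10^-11 = 0.0071 × [OH^-]^2  ⇒  [OH^-] = 4.4 × 10^-5 M.
The salt with the lower threshold [OH^-] precipitates first: Cd(OH)2.

Cd(OH)2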